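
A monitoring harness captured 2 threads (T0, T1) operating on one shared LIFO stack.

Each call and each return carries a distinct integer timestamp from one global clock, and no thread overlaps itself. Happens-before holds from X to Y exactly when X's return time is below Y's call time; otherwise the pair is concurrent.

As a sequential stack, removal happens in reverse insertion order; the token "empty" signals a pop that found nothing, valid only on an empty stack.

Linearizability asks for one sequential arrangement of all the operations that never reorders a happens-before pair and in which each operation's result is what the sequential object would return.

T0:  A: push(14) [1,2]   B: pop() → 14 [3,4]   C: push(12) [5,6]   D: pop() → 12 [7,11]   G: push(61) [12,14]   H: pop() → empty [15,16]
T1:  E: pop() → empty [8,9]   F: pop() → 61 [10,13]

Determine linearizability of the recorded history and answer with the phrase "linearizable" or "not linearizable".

linearizable

witness order: A, B, C, D, E, G, F, H
1. A push(14), leaving stack <14>
2. B pop() → 14, leaving stack <>
3. C push(12), leaving stack <12>
4. D pop() → 12, leaving stack <>
5. E pop() → empty, leaving stack <>
6. G push(61), leaving stack <61>
7. F pop() → 61, leaving stack <>
8. H pop() → empty, leaving stack <>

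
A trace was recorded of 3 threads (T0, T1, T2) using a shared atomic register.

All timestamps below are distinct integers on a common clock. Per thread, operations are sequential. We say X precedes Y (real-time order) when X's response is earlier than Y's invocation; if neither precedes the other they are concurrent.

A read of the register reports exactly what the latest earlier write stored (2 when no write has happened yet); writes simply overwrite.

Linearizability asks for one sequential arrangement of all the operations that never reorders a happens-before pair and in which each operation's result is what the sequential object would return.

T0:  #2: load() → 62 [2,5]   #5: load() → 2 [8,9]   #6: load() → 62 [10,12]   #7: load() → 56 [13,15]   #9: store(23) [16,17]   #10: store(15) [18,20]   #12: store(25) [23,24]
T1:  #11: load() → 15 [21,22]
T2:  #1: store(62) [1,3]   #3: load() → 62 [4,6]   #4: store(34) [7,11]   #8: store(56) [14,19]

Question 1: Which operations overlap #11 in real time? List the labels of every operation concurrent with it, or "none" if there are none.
Answer: none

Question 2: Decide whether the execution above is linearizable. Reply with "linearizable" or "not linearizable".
the violation lands at event 9, #5's response at time 9: events 1..8 linearize, events 1..9 do not
3 orders of the 4 completed atomic register ops respect real time; none is legal
every completion of the 1 pending operation (#4) was checked; none linearizes
take #1, #2, #3, #5 (pending dropped): step 4 already fails, because #5 load() → 2 cannot occur there
take #1, #3, #2, #5 (pending dropped): step 4 already fails, because #5 load() → 2 cannot occur there

not linearizable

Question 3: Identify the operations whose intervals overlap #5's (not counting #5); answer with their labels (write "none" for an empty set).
Answer: #4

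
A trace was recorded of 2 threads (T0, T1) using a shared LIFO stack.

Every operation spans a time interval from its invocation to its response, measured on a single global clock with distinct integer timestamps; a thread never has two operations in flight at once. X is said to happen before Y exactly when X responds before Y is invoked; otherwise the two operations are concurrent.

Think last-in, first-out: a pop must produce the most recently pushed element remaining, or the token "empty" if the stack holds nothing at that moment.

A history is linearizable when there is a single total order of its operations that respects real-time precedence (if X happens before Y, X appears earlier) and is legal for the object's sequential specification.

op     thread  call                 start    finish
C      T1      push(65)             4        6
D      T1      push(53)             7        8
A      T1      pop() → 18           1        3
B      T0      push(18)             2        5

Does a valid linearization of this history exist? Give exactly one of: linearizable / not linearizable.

witness order: B, A, C, D
1. B push(18), leaving stack <18>
2. A pop() → 18, leaving stack <>
3. C push(65), leaving stack <65>
4. D push(53), leaving stack <65,53>

linearizable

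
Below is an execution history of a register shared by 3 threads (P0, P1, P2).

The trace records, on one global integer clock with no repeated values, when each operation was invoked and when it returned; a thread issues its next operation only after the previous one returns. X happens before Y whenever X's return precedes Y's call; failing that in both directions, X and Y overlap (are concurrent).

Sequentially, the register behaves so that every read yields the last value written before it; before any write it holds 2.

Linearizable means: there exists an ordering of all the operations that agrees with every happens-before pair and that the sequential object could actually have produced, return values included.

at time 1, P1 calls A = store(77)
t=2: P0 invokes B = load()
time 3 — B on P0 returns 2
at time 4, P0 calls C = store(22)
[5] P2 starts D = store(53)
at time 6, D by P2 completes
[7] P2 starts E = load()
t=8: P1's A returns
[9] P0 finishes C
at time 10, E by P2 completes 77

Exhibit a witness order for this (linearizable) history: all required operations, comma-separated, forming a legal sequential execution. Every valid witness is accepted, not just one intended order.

B, C, D, A, E

1. B load() → 2, leaving value 2
2. C store(22), leaving value 22
3. D store(53), leaving value 53
4. A store(77), leaving value 77
5. E load() → 77, leaving value 77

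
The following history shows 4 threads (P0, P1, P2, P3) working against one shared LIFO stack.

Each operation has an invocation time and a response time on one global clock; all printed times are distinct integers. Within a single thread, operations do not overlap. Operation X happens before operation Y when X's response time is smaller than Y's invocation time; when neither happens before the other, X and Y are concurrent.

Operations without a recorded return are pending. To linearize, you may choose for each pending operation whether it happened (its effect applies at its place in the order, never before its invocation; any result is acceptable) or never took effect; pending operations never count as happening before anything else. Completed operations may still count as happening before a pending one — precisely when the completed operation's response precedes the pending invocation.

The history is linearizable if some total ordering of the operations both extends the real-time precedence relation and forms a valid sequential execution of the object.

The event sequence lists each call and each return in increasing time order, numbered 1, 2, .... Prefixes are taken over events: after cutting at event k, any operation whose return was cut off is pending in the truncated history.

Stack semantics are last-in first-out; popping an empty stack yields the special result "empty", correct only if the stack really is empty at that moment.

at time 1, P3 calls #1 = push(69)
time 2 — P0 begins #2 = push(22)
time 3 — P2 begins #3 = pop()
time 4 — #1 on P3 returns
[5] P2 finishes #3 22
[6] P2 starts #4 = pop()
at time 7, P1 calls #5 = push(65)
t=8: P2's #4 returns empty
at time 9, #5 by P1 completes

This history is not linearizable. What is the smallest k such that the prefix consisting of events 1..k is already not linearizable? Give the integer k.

events 1..7 are linearizable; a witness order is #1, #2, #3:
step 1: #1 push(69) — stack <69>
step 2: #2 push(22) (pending, included) — stack <69,22>
step 3: #3 pop() → 22 — stack <69>
once event 8 joins (#4's response, time 8), exhaustive search finds no witness
including or dropping the 2 pending operations (#2, #5) in any combination fails
take #1, #3, #4 (pending dropped): step 2 already fails, because #3 pop() → 22 cannot occur there
take #3, #1, #4 (pending dropped): step 1 already fails, because #3 pop() → 22 cannot occur there

8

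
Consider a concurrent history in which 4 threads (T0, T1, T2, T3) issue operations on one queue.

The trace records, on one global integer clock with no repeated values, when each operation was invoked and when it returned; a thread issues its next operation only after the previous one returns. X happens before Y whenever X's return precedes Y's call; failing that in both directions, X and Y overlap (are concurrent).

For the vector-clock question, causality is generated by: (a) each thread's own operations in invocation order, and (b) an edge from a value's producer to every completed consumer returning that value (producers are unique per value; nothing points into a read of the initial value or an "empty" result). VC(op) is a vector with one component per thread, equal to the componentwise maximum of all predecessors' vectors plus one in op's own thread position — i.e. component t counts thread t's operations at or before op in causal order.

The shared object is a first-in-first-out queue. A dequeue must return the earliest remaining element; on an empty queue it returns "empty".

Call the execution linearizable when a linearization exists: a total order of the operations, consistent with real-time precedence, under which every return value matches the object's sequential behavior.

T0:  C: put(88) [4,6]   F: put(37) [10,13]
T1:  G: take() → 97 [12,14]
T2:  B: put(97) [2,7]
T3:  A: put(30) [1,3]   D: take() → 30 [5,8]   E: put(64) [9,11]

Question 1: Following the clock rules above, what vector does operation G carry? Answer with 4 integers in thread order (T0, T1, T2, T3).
invoked at 1, A has no predecessors; its own T3 bump gives (0, 0, 0, 1)
invoked at 2, B has no predecessors; its own T2 bump gives (0, 0, 1, 0)
invoked at 4, C has no predecessors; its own T0 bump gives (1, 0, 0, 0)
VC(D, invoked at 5): max of VC(A)=(0, 0, 0, 1), then +1 on thread T3 → (0, 0, 0, 2)
VC(G, invoked at 12): max of VC(B)=(0, 0, 1, 0), then +1 on thread T1 → (0, 1, 1, 0)
VC(F, invoked at 10): max of VC(C)=(1, 0, 0, 0), then +1 on thread T0 → (2, 0, 0, 0)
VC(E, invoked at 9): max of VC(D)=(0, 0, 0, 2), then +1 on thread T3 → (0, 0, 0, 3)
target: VC(G) = (0, 1, 1, 0)

(0, 1, 1, 0)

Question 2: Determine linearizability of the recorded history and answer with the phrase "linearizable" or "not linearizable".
one valid linearization: A, B, C, D, E, F, G
1. A put(30), leaving queue <30>
2. B put(97), leaving queue <30,97>
3. C put(88), leaving queue <30,97,88>
4. D take() → 30, leaving queue <97,88>
5. E put(64), leaving queue <97,88,64>
6. F put(37), leaving queue <97,88,64,37>
7. G take() → 97, leaving queue <88,64,37>

linearizable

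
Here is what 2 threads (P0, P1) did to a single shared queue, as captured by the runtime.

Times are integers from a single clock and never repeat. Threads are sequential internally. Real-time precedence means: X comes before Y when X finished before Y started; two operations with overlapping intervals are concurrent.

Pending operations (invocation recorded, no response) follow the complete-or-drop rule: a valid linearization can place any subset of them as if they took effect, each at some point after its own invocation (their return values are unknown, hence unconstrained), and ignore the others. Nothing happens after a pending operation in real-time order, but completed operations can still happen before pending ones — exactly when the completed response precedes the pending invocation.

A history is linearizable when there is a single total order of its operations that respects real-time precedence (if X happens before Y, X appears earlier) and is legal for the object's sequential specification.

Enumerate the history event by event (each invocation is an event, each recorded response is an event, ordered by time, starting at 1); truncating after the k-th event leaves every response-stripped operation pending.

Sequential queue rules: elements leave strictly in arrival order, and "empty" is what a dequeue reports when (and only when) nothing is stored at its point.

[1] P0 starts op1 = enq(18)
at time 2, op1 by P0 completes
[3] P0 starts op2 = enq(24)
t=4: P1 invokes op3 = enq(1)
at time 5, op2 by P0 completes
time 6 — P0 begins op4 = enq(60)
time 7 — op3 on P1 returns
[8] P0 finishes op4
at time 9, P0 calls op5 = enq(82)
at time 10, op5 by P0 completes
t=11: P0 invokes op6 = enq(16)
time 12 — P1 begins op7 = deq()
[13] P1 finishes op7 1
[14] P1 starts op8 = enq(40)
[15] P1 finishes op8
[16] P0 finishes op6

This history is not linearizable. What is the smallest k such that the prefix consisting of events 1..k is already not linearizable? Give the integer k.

one valid order for events 1..12 is op1, op2, op3, op4, op5:
1. op1 enq(18), leaving queue <18>
2. op2 enq(24), leaving queue <18,24>
3. op3 enq(1), leaving queue <18,24,1>
4. op4 enq(60), leaving queue <18,24,1,60>
5. op5 enq(82), leaving queue <18,24,1,60,82>
event 13 — op7's response, time 13 — after it, nothing linearizes
including or dropping the 1 pending operation (op6) in any combination fails
for example op1, op2, op3, op4, op5, op7 (pending dropped) fails at step 6: op7 deq() → 1 is not legal there
for example op1, op2, op4, op3, op5, op7 (pending dropped) fails at step 6: op7 deq() → 1 is not legal there

13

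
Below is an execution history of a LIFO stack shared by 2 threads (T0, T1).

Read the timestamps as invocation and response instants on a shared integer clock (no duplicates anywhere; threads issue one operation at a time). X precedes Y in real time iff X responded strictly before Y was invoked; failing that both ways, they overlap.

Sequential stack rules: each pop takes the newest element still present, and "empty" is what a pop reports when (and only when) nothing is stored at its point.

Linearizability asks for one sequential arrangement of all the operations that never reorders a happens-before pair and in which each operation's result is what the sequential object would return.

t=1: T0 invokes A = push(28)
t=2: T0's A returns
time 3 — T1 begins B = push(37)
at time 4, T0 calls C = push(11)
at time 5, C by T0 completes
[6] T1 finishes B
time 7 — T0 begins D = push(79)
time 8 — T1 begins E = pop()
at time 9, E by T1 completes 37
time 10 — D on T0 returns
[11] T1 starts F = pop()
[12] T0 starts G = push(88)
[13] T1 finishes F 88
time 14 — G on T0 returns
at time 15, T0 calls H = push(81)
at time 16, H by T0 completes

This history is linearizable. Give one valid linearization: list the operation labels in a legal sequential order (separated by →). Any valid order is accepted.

1. A push(28), leaving stack <28>
2. C push(11), leaving stack <28,11>
3. B push(37), leaving stack <28,11,37>
4. E pop() → 37, leaving stack <28,11>
5. D push(79), leaving stack <28,11,79>
6. G push(88), leaving stack <28,11,79,88>
7. F pop() → 88, leaving stack <28,11,79>
8. H push(81), leaving stack <28,11,79,81>

A → C → B → E → D → G → F → H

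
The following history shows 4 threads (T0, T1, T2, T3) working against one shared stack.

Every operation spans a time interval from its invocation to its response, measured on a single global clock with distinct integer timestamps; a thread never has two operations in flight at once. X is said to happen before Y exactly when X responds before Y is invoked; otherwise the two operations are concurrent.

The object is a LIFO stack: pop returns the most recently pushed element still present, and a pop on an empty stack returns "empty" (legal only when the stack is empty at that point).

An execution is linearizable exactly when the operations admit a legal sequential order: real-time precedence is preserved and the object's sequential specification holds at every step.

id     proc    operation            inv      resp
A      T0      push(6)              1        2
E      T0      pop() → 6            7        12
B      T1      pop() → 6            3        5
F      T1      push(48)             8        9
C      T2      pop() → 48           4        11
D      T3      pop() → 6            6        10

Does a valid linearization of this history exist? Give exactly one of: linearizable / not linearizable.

not linearizable

the violation lands at event 10, D's response at time 10: events 1..9 linearize, events 1..10 do not
the 4 completed operations admit 2 real-time orders; each fails the stack replay
completion choices over the 2 pending operations (C, E) were checked; none helps
for example A, B, D, F (pending dropped) fails at step 3: D pop() → 6 is not legal there
for example A, B, F, D (pending dropped) fails at step 4: D pop() → 6 is not legal there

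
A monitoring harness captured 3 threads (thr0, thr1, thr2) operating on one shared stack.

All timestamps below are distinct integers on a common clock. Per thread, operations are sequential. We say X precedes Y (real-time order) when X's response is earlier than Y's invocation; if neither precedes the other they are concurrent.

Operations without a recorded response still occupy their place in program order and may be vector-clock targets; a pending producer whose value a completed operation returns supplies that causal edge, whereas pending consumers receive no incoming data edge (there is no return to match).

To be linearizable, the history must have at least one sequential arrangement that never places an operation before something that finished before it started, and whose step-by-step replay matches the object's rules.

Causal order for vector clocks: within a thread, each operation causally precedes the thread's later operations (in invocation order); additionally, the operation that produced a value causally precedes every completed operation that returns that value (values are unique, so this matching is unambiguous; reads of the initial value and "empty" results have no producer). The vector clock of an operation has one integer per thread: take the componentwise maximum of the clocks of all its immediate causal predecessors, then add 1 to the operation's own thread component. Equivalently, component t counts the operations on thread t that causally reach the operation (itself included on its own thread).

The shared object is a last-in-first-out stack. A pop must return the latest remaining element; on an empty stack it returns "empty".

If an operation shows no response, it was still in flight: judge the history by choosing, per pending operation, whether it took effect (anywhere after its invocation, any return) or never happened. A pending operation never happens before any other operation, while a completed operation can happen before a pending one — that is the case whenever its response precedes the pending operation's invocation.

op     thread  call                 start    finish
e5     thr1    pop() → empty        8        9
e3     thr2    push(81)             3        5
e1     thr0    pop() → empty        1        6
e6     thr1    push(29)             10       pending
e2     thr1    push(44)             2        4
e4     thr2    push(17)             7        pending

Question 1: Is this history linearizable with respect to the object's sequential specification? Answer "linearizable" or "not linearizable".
not linearizable

prefix check: 1..8 passes, 1..9 fails once e5's time-9 response joins
6 orders of the 4 completed stack ops respect real time; none is legal
include/drop combinations of the 1 pending operation (e4) were all tried; none helps
e.g. e1, e2, e3, e5 (pending dropped): illegal at step 4, since e5 pop() → empty cannot apply there
e.g. e1, e3, e2, e5 (pending dropped): illegal at step 4, since e5 pop() → empty cannot apply there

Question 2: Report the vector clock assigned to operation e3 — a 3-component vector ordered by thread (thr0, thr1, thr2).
Answer: (0, 0, 1)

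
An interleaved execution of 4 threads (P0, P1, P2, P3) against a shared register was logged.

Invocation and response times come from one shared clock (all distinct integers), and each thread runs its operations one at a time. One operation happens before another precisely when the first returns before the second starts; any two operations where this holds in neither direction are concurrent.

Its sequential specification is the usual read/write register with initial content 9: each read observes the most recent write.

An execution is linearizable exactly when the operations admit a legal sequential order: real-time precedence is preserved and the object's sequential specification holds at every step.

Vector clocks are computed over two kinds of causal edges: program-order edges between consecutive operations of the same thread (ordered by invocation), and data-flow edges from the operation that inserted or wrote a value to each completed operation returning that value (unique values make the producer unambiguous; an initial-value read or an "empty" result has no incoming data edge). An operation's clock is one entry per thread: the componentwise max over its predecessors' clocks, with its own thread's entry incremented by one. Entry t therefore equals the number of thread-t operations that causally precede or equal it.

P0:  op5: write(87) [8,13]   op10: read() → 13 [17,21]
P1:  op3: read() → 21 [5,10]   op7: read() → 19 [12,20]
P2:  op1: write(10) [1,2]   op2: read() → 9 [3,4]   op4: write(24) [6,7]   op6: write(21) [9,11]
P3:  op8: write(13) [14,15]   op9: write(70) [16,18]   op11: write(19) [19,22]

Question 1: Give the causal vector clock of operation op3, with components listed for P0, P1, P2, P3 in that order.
(0, 1, 4, 0)

invoked at 14, op8 has no predecessors; its own P3 bump gives (0, 0, 0, 1)
invoked at 1, op1 has no predecessors; its own P2 bump gives (0, 0, 1, 0)
invoked at 8, op5 has no predecessors; its own P0 bump gives (1, 0, 0, 0)
merge at op9 (invoked 16): VC(op8)=(0, 0, 0, 1), own-thread bump on P3 → (0, 0, 0, 2)
merge at op2 (invoked 3): VC(op1)=(0, 0, 1, 0), own-thread bump on P2 → (0, 0, 2, 0)
merge at op11 (invoked 19): VC(op9)=(0, 0, 0, 2), own-thread bump on P3 → (0, 0, 0, 3)
merge at op4 (invoked 6): VC(op2)=(0, 0, 2, 0), own-thread bump on P2 → (0, 0, 3, 0)
merge at op10 (invoked 17): VC(op5)=(1, 0, 0, 0), VC(op8)=(0, 0, 0, 1), own-thread bump on P0 → (2, 0, 0, 1)
merge at op6 (invoked 9): VC(op4)=(0, 0, 3, 0), own-thread bump on P2 → (0, 0, 4, 0)
merge at op3 (invoked 5): VC(op6)=(0, 0, 4, 0), own-thread bump on P1 → (0, 1, 4, 0)
merge at op7 (invoked 12): VC(op3)=(0, 1, 4, 0), VC(op11)=(0, 0, 0, 3), own-thread bump on P1 → (0, 2, 4, 3)
target: VC(op3) = (0, 1, 4, 0)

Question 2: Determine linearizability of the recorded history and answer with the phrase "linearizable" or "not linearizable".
not linearizable

already the first 4 events (up to op2's response at time 4) admit no linearization; the first 3 still do
the completed operations (2 total) allow one real-time order; the register replay rejects it
e.g. op1, op2: illegal at step 2, since op2 read() → 9 cannot apply there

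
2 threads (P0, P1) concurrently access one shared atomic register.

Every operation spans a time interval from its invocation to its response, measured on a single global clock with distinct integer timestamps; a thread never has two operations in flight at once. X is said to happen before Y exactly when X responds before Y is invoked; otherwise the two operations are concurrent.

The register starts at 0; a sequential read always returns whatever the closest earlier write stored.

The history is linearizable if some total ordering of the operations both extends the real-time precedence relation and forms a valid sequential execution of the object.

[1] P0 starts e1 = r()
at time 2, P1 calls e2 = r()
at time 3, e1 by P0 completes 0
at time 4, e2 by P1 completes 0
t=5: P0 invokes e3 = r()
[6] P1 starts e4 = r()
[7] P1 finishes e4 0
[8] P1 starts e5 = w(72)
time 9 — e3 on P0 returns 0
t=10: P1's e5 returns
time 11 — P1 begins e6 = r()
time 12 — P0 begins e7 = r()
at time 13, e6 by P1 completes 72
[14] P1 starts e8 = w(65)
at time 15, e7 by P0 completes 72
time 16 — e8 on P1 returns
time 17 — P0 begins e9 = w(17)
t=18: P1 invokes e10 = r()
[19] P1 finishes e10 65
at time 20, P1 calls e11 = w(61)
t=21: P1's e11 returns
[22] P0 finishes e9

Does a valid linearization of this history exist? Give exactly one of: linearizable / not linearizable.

linearizable

one valid linearization: e1, e2, e3, e4, e5, e6, e7, e8, e10, e9, e11
after step 1 (e1 r() → 0): value 0
after step 2 (e2 r() → 0): value 0
after step 3 (e3 r() → 0): value 0
after step 4 (e4 r() → 0): value 0
after step 5 (e5 w(72)): value 72
after step 6 (e6 r() → 72): value 72
after step 7 (e7 r() → 72): value 72
after step 8 (e8 w(65)): value 65
after step 9 (e10 r() → 65): value 65
after step 10 (e9 w(17)): value 17
after step 11 (e11 w(61)): value 61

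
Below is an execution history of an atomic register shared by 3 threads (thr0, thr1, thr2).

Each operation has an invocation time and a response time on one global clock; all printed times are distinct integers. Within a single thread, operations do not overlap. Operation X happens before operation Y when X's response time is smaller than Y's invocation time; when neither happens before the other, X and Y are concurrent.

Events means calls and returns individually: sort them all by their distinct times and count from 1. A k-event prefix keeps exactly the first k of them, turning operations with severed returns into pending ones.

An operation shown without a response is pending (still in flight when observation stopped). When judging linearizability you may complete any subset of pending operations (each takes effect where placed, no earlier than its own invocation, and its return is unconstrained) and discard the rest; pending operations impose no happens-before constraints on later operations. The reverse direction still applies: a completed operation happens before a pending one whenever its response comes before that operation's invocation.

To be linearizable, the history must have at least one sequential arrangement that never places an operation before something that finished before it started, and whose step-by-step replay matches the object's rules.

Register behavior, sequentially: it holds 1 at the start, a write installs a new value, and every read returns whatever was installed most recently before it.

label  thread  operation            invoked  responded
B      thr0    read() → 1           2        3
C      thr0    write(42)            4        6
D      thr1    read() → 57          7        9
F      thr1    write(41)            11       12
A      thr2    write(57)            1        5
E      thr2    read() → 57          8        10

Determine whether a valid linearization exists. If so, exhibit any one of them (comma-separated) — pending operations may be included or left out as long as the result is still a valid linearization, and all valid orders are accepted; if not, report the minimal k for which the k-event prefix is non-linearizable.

after step 1 (B read() → 1): value 1
after step 2 (C write(42)): value 42
after step 3 (A write(57)): value 57
after step 4 (D read() → 57): value 57
after step 5 (E read() → 57): value 57
after step 6 (F write(41)): value 41

linearizable — witness: B, C, A, D, E, F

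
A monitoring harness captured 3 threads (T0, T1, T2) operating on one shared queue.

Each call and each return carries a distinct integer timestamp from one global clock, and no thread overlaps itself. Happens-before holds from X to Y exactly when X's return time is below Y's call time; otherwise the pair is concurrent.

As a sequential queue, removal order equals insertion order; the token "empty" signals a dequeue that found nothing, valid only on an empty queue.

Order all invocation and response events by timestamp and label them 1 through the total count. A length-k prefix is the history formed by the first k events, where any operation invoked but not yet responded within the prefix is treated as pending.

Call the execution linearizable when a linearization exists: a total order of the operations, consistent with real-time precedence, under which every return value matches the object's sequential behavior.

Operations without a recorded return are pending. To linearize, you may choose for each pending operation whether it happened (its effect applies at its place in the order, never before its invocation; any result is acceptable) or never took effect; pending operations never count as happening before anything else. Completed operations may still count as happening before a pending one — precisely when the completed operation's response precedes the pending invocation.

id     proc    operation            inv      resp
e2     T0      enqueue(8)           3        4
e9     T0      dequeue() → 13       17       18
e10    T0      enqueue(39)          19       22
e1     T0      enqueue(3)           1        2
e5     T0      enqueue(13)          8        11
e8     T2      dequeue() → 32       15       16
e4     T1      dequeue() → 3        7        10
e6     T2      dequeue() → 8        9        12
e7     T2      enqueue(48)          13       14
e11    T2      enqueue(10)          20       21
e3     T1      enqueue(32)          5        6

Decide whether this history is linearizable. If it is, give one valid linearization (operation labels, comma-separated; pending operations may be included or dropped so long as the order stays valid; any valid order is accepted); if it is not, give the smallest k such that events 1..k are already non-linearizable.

linearizable — witness: e1, e2, e3, e4, e5, e6, e7, e8, e9, e10, e11

1. e1 enqueue(3), leaving queue <3>
2. e2 enqueue(8), leaving queue <3,8>
3. e3 enqueue(32), leaving queue <3,8,32>
4. e4 dequeue() → 3, leaving queue <8,32>
5. e5 enqueue(13), leaving queue <8,32,13>
6. e6 dequeue() → 8, leaving queue <32,13>
7. e7 enqueue(48), leaving queue <32,13,48>
8. e8 dequeue() → 32, leaving queue <13,48>
9. e9 dequeue() → 13, leaving queue <48>
10. e10 enqueue(39), leaving queue <48,39>
11. e11 enqueue(10), leaving queue <48,39,10>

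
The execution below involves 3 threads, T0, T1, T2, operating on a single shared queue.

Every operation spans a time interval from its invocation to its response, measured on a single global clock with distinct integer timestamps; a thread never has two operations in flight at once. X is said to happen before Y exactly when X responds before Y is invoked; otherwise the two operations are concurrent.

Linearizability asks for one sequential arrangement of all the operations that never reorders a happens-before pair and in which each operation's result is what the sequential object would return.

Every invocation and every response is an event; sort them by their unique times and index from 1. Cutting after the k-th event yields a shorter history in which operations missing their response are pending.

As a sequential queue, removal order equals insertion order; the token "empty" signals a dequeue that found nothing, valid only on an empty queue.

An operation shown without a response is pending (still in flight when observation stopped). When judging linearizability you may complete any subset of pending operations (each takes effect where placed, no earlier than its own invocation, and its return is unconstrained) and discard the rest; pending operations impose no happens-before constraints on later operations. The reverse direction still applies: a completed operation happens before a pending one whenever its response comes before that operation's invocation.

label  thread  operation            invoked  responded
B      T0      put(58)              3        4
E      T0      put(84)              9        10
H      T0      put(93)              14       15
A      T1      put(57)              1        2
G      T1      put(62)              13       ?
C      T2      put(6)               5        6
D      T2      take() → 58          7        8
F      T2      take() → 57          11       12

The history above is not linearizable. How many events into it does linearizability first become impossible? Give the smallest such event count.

8

events 1..7 are linearizable, e.g. via A, B, C:
step 1: A put(57) — queue <57>
step 2: B put(58) — queue <57,58>
step 3: C put(6) — queue <57,58,6>
with event 8 included (D responding at time 8), all real-time-consistent orders fail
take A, B, C, D: step 4 already fails, because D take() → 58 cannot occur there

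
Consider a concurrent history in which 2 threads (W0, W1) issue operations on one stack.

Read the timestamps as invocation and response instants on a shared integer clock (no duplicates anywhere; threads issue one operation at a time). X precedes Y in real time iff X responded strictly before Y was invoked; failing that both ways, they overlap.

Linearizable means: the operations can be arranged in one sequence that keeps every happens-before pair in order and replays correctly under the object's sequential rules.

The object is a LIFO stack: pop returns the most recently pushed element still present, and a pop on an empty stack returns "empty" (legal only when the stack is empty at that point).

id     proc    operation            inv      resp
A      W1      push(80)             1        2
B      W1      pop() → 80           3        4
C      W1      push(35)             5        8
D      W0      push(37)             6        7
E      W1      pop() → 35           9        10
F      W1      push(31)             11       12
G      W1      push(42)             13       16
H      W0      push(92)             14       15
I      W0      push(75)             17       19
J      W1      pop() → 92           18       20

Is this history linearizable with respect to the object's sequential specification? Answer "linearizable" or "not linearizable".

one valid linearization: A, B, D, C, E, F, G, H, J, I
1. A push(80), leaving stack <80>
2. B pop() → 80, leaving stack <>
3. D push(37), leaving stack <37>
4. C push(35), leaving stack <37,35>
5. E pop() → 35, leaving stack <37>
6. F push(31), leaving stack <37,31>
7. G push(42), leaving stack <37,31,42>
8. H push(92), leaving stack <37,31,42,92>
9. J pop() → 92, leaving stack <37,31,42>
10. I push(75), leaving stack <37,31,42,75>

linearizable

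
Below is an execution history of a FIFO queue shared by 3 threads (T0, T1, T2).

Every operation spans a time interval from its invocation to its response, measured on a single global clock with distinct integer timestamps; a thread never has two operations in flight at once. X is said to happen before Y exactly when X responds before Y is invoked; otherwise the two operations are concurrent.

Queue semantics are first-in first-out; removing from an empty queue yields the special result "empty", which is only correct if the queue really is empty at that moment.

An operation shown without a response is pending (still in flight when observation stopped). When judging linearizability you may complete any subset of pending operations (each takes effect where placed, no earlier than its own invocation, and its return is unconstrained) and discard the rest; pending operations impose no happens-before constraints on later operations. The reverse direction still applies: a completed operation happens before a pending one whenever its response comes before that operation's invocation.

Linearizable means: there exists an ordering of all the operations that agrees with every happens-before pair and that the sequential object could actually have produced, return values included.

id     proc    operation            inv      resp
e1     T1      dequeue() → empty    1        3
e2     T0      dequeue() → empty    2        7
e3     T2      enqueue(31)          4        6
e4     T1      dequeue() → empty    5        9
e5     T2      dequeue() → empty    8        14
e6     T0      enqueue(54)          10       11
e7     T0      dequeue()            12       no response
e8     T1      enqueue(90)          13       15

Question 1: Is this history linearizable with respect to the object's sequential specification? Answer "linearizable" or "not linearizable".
prefix check: 1..13 passes, 1..14 fails once e5's time-14 response joins
every one of the 19 real-time-consistent orders over 6 completed FIFO queue ops fails the sequential spec
including or dropping the 2 pending operations (e7, e8) in any combination fails
one such order, e1, e2, e3, e4, e5, e6 (pending dropped), breaks at step 4 where e4 dequeue() → empty is illegal
one such order, e1, e2, e3, e4, e6, e5 (pending dropped), breaks at step 4 where e4 dequeue() → empty is illegal

not linearizable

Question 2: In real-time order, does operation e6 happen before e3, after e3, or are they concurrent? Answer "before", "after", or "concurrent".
Answer: after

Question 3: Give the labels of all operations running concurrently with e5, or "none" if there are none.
Answer: e4, e6, e7, e8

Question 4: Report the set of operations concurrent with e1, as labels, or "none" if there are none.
Answer: e2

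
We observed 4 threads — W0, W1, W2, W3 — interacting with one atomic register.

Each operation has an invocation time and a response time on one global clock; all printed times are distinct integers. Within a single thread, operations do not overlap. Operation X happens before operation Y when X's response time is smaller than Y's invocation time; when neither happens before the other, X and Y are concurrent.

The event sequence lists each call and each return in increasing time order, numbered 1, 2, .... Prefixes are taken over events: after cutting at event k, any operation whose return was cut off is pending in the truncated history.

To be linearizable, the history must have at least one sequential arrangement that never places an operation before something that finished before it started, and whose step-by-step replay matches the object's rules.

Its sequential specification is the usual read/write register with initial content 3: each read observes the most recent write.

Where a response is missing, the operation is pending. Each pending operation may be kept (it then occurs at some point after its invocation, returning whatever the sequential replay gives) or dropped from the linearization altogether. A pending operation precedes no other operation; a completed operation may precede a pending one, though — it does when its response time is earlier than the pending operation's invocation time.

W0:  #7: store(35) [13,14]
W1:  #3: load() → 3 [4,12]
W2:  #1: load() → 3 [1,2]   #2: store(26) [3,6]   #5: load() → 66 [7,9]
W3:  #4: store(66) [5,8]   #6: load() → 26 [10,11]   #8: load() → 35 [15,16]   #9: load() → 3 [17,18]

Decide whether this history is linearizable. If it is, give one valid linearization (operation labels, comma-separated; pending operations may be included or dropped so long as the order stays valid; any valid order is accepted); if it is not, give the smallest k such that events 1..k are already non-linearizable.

not linearizable — minimal violating prefix: 11 events

the violation lands at event 11, #6's response at time 11: events 1..10 linearize, events 1..11 do not
3 orders of the 5 completed atomic register ops respect real time; none is legal
completion choices over the 1 pending operation (#3) were checked; none helps
e.g. #1, #2, #4, #5, #6 (pending dropped): illegal at step 5, since #6 load() → 26 cannot apply there
e.g. #1, #2, #5, #4, #6 (pending dropped): illegal at step 3, since #5 load() → 66 cannot apply there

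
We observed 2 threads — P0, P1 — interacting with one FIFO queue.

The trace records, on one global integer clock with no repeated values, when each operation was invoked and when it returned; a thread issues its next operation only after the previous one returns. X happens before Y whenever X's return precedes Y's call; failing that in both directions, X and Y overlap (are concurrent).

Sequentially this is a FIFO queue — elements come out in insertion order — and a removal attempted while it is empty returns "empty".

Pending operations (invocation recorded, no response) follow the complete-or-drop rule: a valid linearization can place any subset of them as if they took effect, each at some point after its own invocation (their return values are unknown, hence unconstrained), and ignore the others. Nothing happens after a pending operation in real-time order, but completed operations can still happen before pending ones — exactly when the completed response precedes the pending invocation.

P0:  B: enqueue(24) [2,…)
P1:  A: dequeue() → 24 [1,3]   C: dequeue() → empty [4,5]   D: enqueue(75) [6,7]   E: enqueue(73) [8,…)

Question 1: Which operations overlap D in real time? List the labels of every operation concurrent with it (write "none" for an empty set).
Answer: B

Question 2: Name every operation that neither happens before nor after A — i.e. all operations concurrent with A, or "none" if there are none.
Answer: B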